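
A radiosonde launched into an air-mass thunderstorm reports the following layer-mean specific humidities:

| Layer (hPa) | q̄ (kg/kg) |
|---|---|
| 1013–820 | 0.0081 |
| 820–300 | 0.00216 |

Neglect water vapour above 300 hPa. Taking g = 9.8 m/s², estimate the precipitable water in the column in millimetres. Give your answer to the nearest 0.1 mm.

PW ≈ 27.4 mm

Precipitable water is the column-integrated vapour mass per unit area: PW = (1/g) Σ q̄ Δp, with q in kg/kg and Δp in Pa (1 kg/m² of water = 1 mm).
Layer 1013–820 hPa: Δp = 193 hPa = 19300 Pa, q̄ = 0.0081 kg/kg → 0.0081 × 19300 / 9.8 = 15.95 mm
Layer 820–300 hPa: Δp = 520 hPa = 52000 Pa, q̄ = 0.00216 kg/kg → 0.00216 × 52000 / 9.8 = 11.46 mm
PW = 15.95 + 11.46 = 27.41 ≈ 27.4 mm.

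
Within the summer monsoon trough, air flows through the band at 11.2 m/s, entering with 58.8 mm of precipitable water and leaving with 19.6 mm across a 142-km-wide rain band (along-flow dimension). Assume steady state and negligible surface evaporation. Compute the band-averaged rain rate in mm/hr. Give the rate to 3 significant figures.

R ≈ 11.1 mm/hr

Column moisture flux per unit crosswind length is F = V × PW.
Inflow: F_in = 11.2 × 58.8 = 658.56 mm·m/s
Outflow: F_out = 11.2 × 19.6 = 219.52 mm·m/s
Steady-state rate R = (F_in − F_out)/L = (658.56 − 219.52) / 142000 m = 3.092e-03 mm/s.
R = 3.092e-03 × 3600 = 11.1 mm/hr.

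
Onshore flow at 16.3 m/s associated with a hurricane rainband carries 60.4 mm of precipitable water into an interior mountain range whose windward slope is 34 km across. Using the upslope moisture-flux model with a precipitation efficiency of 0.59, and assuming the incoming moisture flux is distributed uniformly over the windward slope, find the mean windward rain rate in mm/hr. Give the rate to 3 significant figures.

R ≈ 61.5 mm/hr

Incoming column moisture flux per unit ridge length: F = V × PW = 16.3 × 60.4 = 984.52 mm·m/s.
Spread over the 34 km slope with efficiency ε = 0.59: R = ε·F/W = 0.59 × 984.52 / 34000 m = 1.708e-02 mm/s.
R = 1.708e-02 × 3600 = 61.5 mm/hr.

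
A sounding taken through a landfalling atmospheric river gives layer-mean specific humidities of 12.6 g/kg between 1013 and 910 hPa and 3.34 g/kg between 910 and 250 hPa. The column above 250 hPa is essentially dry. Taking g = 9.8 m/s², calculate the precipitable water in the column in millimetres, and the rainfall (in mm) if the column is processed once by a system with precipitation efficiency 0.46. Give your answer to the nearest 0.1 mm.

PW ≈ 35.7 mm; rainfall ≈ 16.4 mm

Precipitable water is the column-integrated vapour mass per unit area: PW = (1/g) Σ q̄ Δp, with q in kg/kg and Δp in Pa (1 kg/m² of water = 1 mm).
Layer 1013–910 hPa: Δp = 103 hPa = 10300 Pa, q̄ = 0.0126 kg/kg → 0.0126 × 10300 / 9.8 = 13.24 mm
Layer 910–250 hPa: Δp = 660 hPa = 66000 Pa, q̄ = 0.00334 kg/kg → 0.00334 × 66000 / 9.8 = 22.49 mm
PW = 13.24 + 22.49 = 35.73 ≈ 35.7 mm.
Rainfall = ε × PW = 0.46 × 35.7 = 16.4 mm.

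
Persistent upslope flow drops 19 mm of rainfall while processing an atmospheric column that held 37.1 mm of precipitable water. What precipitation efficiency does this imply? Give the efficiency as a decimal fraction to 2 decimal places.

ε ≈ 0.51

ε = rainfall / PW = 19 / 37.1 = 0.51.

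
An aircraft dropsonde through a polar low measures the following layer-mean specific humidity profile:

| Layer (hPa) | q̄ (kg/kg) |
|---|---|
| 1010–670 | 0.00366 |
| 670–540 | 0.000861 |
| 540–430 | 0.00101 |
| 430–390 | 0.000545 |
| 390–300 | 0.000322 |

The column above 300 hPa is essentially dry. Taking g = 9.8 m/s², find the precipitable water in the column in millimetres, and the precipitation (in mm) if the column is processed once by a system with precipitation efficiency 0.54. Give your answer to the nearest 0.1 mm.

Precipitable water is the column-integrated vapour mass per unit area: PW = (1/g) Σ q̄ Δp, with q in kg/kg and Δp in Pa (1 kg/m² of water = 1 mm).
Layer 1010–670 hPa: Δp = 340 hPa = 34000 Pa, q̄ = 0.00366 kg/kg → 0.00366 × 34000 / 9.8 = 12.70 mm
Layer 670–540 hPa: Δp = 130 hPa = 13000 Pa, q̄ = 0.000861 kg/kg → 0.000861 × 13000 / 9.8 = 1.14 mm
Layer 540–430 hPa: Δp = 110 hPa = 11000 Pa, q̄ = 0.00101 kg/kg → 0.00101 × 11000 / 9.8 = 1.13 mm
Layer 430–390 hPa: Δp = 40 hPa = 4000 Pa, q̄ = 0.000545 kg/kg → 0.000545 × 4000 / 9.8 = 0.22 mm
Layer 390–300 hPa: Δp = 90 hPa = 9000 Pa, q̄ = 0.000322 kg/kg → 0.000322 × 9000 / 9.8 = 0.30 mm
PW = 12.70 + 1.14 + 1.13 + 0.22 + 0.30 = 15.49 ≈ 15.5 mm.
Precipitation = ε × PW = 0.54 × 15.5 = 8.4 mm.

PW ≈ 15.5 mm; precipitation ≈ 8.4 mm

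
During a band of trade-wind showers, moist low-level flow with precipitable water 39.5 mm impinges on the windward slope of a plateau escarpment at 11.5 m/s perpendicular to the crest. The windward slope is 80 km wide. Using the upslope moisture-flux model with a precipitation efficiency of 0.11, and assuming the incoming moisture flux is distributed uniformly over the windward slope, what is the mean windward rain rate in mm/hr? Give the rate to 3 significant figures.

R ≈ 2.25 mm/hr

Incoming column moisture flux per unit ridge length: F = V × PW = 11.5 × 39.5 = 454.25 mm·m/s.
Spread over the 80 km slope with efficiency ε = 0.11: R = ε·F/W = 0.11 × 454.25 / 80000 m = 6.246e-04 mm/s.
R = 6.246e-04 × 3600 = 2.25 mm/hr.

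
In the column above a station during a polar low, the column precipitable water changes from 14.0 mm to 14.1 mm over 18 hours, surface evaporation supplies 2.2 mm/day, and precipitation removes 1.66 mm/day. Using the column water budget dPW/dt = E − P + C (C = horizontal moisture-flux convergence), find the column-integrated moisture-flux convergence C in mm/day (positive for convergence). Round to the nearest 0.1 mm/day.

C ≈ -0.4 mm/day

dPW/dt = (14.1 − 14.0) mm / (18/24 day) = +0.133 mm/day.
C = dPW/dt − E + P = (+0.133) − 2.2 + 1.66 = -0.4 mm/day.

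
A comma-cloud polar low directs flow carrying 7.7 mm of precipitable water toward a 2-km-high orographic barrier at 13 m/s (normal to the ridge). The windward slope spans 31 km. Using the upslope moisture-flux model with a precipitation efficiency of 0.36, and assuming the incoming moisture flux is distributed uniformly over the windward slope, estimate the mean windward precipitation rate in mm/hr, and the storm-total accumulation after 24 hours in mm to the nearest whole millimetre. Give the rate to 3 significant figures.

Incoming column moisture flux per unit ridge length: F = V × PW = 13 × 7.7 = 100.1 mm·m/s.
Spread over the 31 km slope with efficiency ε = 0.36: R = ε·F/W = 0.36 × 100.1 / 31000 m = 1.162e-03 mm/s.
R = 1.162e-03 × 3600 = 4.18 mm/hr.
Over 24 h: total = 4.18 × 24 = 100.32 ≈ 100 mm.

R ≈ 4.18 mm/hr; total ≈ 100 mm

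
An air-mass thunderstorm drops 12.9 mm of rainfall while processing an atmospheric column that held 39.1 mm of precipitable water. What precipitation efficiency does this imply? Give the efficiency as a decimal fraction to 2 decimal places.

ε = rainfall / PW = 12.9 / 39.1 = 0.33.

ε ≈ 0.33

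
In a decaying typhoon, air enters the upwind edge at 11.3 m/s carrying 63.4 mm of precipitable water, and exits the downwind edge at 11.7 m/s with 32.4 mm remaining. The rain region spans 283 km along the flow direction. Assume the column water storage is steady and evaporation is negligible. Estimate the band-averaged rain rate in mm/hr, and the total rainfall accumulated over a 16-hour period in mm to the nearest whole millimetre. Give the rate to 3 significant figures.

R ≈ 4.29 mm/hr; total ≈ 69 mm

Column moisture flux per unit crosswind length is F = V × PW.
Inflow: F_in = 11.3 × 63.4 = 716.42 mm·m/s
Outflow: F_out = 11.7 × 32.4 = 379.08 mm·m/s
Steady-state rate R = (F_in − F_out)/L = (716.42 − 379.08) / 283000 m = 1.192e-03 mm/s.
R = 1.192e-03 × 3600 = 4.29 mm/hr.
Over 16 h: total = 4.29 × 16 = 68.64 ≈ 69 mm.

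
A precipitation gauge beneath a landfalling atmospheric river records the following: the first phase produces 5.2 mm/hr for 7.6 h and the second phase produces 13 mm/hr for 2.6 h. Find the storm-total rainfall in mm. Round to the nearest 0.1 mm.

total ≈ 73.3 mm

Total = Σ Rᵢ Δtᵢ = 5.2 × 7.6 + 13 × 2.6
      = 39.52 + 33.8 = 73.3 mm.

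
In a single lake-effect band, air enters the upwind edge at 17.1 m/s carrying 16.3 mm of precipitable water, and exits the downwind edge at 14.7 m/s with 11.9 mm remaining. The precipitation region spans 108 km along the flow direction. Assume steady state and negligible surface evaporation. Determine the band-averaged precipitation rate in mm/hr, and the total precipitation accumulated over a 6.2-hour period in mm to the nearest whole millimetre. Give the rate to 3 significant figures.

Column moisture flux per unit crosswind length is F = V × PW.
Inflow: F_in = 17.1 × 16.3 = 278.73 mm·m/s
Outflow: F_out = 14.7 × 11.9 = 174.93 mm·m/s
Steady-state rate R = (F_in − F_out)/L = (278.73 − 174.93) / 108000 m = 9.611e-04 mm/s.
R = 9.611e-04 × 3600 = 3.46 mm/hr.
Over 6.2 h: total = 3.46 × 6.2 = 21.452 ≈ 21 mm.

R ≈ 3.46 mm/hr; total ≈ 21 mm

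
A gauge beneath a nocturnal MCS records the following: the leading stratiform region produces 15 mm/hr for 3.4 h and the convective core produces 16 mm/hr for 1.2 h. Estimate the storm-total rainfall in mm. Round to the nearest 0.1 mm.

total ≈ 70.2 mm

Total = Σ Rᵢ Δtᵢ = 15 × 3.4 + 16 × 1.2
      = 51 + 19.2 = 70.2 mm.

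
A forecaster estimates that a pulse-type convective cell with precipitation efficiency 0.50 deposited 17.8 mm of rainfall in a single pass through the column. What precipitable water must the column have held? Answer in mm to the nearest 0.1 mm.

PW ≈ 35.6 mm

PW = rainfall / ε = 17.8 / 0.50 = 35.6 mm.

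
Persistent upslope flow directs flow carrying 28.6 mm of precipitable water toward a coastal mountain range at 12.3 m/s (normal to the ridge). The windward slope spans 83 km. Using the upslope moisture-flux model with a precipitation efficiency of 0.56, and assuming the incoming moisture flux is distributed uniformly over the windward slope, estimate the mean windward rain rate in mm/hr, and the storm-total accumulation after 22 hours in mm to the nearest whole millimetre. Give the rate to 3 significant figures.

Incoming column moisture flux per unit ridge length: F = V × PW = 12.3 × 28.6 = 351.78 mm·m/s.
Spread over the 83 km slope with efficiency ε = 0.56: R = ε·F/W = 0.56 × 351.78 / 83000 m = 2.373e-03 mm/s.
R = 2.373e-03 × 3600 = 8.54 mm/hr.
Over 22 h: total = 8.54 × 22 = 187.88 ≈ 188 mm.

R ≈ 8.54 mm/hr; total ≈ 188 mm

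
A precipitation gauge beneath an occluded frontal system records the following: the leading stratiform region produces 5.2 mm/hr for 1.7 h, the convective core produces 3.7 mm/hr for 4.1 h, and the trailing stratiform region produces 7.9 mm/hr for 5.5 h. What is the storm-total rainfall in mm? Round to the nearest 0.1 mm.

Total = Σ Rᵢ Δtᵢ = 5.2 × 1.7 + 3.7 × 4.1 + 7.9 × 5.5
      = 8.84 + 15.17 + 43.45 = 67.5 mm.

total ≈ 67.5 mm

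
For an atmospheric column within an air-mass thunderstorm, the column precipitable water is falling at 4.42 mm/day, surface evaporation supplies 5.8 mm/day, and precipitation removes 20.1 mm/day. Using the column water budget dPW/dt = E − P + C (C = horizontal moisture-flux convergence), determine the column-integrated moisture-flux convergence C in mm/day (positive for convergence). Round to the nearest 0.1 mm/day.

C ≈ 9.9 mm/day

dPW/dt = -4.42 mm/day.
C = dPW/dt − E + P = (-4.42) − 5.8 + 20.1 = 9.9 mm/day.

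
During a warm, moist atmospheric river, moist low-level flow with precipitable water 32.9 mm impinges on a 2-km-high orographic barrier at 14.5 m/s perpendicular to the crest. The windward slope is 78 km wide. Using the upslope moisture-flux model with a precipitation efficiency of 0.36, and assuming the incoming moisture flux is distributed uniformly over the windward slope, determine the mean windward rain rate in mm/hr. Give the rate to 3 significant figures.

R ≈ 7.93 mm/hr

Incoming column moisture flux per unit ridge length: F = V × PW = 14.5 × 32.9 = 477.05 mm·m/s.
Spread over the 78 km slope with efficiency ε = 0.36: R = ε·F/W = 0.36 × 477.05 / 78000 m = 2.202e-03 mm/s.
R = 2.202e-03 × 3600 = 7.93 mm/hr.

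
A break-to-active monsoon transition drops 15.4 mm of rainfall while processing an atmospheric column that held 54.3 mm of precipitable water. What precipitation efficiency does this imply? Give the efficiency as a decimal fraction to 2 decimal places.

ε ≈ 0.28

ε = rainfall / PW = 15.4 / 54.3 = 0.28.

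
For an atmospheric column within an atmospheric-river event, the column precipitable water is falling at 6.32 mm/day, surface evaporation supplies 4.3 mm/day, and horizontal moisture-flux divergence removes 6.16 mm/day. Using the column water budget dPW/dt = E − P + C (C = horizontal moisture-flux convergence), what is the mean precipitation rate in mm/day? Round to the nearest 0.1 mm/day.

dPW/dt = -6.32 mm/day.
P = E + C − dPW/dt = 4.3 + (-6.16) − (-6.32) = 4.5 mm/day.

P ≈ 4.5 mm/day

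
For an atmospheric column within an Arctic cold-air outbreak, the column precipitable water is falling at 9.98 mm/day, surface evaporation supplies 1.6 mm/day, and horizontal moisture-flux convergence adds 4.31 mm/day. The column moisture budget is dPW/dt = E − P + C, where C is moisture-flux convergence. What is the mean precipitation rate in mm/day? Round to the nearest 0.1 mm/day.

P ≈ 15.9 mm/day

dPW/dt = -9.98 mm/day.
P = E + C − dPW/dt = 1.6 + (4.31) − (-9.98) = 15.9 mm/day.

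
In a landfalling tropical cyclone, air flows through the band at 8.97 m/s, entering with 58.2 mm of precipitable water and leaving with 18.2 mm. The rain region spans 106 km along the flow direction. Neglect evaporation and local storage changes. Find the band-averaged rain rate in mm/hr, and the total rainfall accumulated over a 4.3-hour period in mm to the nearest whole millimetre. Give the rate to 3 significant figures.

R ≈ 12.2 mm/hr; total ≈ 52 mm

Column moisture flux per unit crosswind length is F = V × PW.
Inflow: F_in = 8.97 × 58.2 = 522.054 mm·m/s
Outflow: F_out = 8.97 × 18.2 = 163.254 mm·m/s
Steady-state rate R = (F_in − F_out)/L = (522.054 − 163.254) / 106000 m = 3.385e-03 mm/s.
R = 3.385e-03 × 3600 = 12.2 mm/hr.
Over 4.3 h: total = 12.2 × 4.3 = 52.46 ≈ 52 mm.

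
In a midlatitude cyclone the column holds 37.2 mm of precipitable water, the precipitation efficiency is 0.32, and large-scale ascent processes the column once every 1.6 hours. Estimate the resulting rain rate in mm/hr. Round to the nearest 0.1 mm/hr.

Each overturning extracts ε × PW = 0.32 × 37.2 = 11.904 mm.
Rate = ε·PW / τ = 11.904 / 1.6 h = 7.4 mm/hr.

R ≈ 7.4 mm/hr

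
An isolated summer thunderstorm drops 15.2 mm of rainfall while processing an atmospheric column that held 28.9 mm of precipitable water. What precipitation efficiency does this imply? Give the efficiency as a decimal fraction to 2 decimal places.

ε ≈ 0.53

ε = rainfall / PW = 15.2 / 28.9 = 0.53.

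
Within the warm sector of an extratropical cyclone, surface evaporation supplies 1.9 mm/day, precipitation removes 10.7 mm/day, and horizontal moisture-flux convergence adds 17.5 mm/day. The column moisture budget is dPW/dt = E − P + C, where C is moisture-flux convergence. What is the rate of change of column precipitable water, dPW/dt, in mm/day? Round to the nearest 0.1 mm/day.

dPW/dt = E − P + C = 1.9 − 10.7 + (17.5) = 8.7 mm/day.

dPW/dt ≈ 8.7 mm/day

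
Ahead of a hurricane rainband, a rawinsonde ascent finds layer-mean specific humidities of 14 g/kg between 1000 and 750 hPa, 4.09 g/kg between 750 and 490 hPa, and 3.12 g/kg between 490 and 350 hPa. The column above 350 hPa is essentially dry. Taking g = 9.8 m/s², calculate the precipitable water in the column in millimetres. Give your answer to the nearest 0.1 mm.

PW ≈ 51.0 mm

Precipitable water is the column-integrated vapour mass per unit area: PW = (1/g) Σ q̄ Δp, with q in kg/kg and Δp in Pa (1 kg/m² of water = 1 mm).
Layer 1000–750 hPa: Δp = 250 hPa = 25000 Pa, q̄ = 0.014 kg/kg → 0.014 × 25000 / 9.8 = 35.71 mm
Layer 750–490 hPa: Δp = 260 hPa = 26000 Pa, q̄ = 0.00409 kg/kg → 0.00409 × 26000 / 9.8 = 10.85 mm
Layer 490–350 hPa: Δp = 140 hPa = 14000 Pa, q̄ = 0.00312 kg/kg → 0.00312 × 14000 / 9.8 = 4.46 mm
PW = 35.71 + 10.85 + 4.46 = 51.02 ≈ 51.0 mm.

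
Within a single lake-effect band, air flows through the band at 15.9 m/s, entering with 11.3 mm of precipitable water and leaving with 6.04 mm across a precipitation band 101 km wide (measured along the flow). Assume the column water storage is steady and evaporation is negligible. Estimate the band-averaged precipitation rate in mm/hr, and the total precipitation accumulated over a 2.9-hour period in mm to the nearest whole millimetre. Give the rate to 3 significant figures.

R ≈ 2.98 mm/hr; total ≈ 9 mm

Column moisture flux per unit crosswind length is F = V × PW.
Inflow: F_in = 15.9 × 11.3 = 179.67 mm·m/s
Outflow: F_out = 15.9 × 6.04 = 96.036 mm·m/s
Steady-state rate R = (F_in − F_out)/L = (179.67 − 96.036) / 101000 m = 8.281e-04 mm/s.
R = 8.281e-04 × 3600 = 2.98 mm/hr.
Over 2.9 h: total = 2.98 × 2.9 = 8.642 ≈ 9 mm.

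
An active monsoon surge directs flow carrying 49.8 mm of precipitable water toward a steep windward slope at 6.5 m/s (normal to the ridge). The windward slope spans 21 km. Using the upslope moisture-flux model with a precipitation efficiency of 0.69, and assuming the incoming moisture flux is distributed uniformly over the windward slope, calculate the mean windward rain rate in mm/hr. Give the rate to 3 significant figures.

R ≈ 38.3 mm/hr

Incoming column moisture flux per unit ridge length: F = V × PW = 6.5 × 49.8 = 323.7 mm·m/s.
Spread over the 21 km slope with efficiency ε = 0.69: R = ε·F/W = 0.69 × 323.7 / 21000 m = 1.064e-02 mm/s.
R = 1.064e-02 × 3600 = 38.3 mm/hr.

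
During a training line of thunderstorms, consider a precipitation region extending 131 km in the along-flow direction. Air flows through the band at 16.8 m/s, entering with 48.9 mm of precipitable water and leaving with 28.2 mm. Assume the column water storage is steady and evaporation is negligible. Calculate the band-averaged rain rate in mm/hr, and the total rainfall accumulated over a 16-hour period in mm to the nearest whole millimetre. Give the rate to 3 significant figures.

R ≈ 9.56 mm/hr; total ≈ 153 mm

Column moisture flux per unit crosswind length is F = V × PW.
Inflow: F_in = 16.8 × 48.9 = 821.52 mm·m/s
Outflow: F_out = 16.8 × 28.2 = 473.76 mm·m/s
Steady-state rate R = (F_in − F_out)/L = (821.52 − 473.76) / 131000 m = 2.655e-03 mm/s.
R = 2.655e-03 × 3600 = 9.56 mm/hr.
Over 16 h: total = 9.56 × 16 = 152.96 ≈ 153 mm.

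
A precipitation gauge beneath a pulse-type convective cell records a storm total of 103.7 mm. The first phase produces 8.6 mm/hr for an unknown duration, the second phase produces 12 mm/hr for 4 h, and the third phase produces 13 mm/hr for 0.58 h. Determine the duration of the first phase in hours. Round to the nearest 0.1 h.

Known phases: 12 × 4 + 13 × 0.58 = 48 + 7.54 = 55.54 mm.
Remaining depth = 103.7 − 55.54 = 48.16 mm.
Duration = 48.16 / 8.6 = 5.6 h.

duration ≈ 5.6 h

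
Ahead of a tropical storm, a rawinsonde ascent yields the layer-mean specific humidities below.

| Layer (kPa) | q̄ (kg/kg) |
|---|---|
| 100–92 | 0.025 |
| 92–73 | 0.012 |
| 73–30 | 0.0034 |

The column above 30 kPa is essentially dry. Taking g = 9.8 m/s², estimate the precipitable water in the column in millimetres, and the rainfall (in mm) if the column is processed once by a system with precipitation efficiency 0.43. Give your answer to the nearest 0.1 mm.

PW ≈ 58.6 mm; rainfall ≈ 25.2 mm

Precipitable water is the column-integrated vapour mass per unit area: PW = (1/g) Σ q̄ Δp, with q in kg/kg and Δp in Pa (1 kg/m² of water = 1 mm).
Layer 100–92 kPa: Δp = 80 hPa = 8000 Pa, q̄ = 0.025 kg/kg → 0.025 × 8000 / 9.8 = 20.41 mm
Layer 92–73 kPa: Δp = 190 hPa = 19000 Pa, q̄ = 0.012 kg/kg → 0.012 × 19000 / 9.8 = 23.27 mm
Layer 73–30 kPa: Δp = 430 hPa = 43000 Pa, q̄ = 0.0034 kg/kg → 0.0034 × 43000 / 9.8 = 14.92 mm
PW = 20.41 + 23.27 + 14.92 = 58.60 ≈ 58.6 mm.
Rainfall = ε × PW = 0.43 × 58.6 = 25.2 mm.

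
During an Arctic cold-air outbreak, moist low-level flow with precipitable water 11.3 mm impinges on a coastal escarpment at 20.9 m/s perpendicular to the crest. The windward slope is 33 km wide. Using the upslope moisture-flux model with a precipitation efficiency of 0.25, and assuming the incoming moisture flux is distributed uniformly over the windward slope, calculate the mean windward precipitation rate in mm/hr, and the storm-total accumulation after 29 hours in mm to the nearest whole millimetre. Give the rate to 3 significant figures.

Incoming column moisture flux per unit ridge length: F = V × PW = 20.9 × 11.3 = 236.17 mm·m/s.
Spread over the 33 km slope with efficiency ε = 0.25: R = ε·F/W = 0.25 × 236.17 / 33000 m = 1.789e-03 mm/s.
R = 1.789e-03 × 3600 = 6.44 mm/hr.
Over 29 h: total = 6.44 × 29 = 186.76 ≈ 187 mm.

R ≈ 6.44 mm/hr; total ≈ 187 mm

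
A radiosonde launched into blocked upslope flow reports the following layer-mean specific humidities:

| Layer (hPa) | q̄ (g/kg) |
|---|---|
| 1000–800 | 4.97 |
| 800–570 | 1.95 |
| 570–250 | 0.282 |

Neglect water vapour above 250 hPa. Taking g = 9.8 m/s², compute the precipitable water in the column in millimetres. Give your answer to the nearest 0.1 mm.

Precipitable water is the column-integrated vapour mass per unit area: PW = (1/g) Σ q̄ Δp, with q in kg/kg and Δp in Pa (1 kg/m² of water = 1 mm).
Layer 1000–800 hPa: Δp = 200 hPa = 20000 Pa, q̄ = 0.00497 kg/kg → 0.00497 × 20000 / 9.8 = 10.14 mm
Layer 800–570 hPa: Δp = 230 hPa = 23000 Pa, q̄ = 0.00195 kg/kg → 0.00195 × 23000 / 9.8 = 4.58 mm
Layer 570–250 hPa: Δp = 320 hPa = 32000 Pa, q̄ = 0.000282 kg/kg → 0.000282 × 32000 / 9.8 = 0.92 mm
PW = 10.14 + 4.58 + 0.92 = 15.64 ≈ 15.6 mm.

PW ≈ 15.6 mm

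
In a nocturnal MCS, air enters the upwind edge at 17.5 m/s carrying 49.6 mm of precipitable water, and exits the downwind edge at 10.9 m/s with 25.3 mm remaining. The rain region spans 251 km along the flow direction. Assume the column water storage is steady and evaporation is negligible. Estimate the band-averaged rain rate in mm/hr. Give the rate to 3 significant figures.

Column moisture flux per unit crosswind length is F = V × PW.
Inflow: F_in = 17.5 × 49.6 = 868 mm·m/s
Outflow: F_out = 10.9 × 25.3 = 275.77 mm·m/s
Steady-state rate R = (F_in − F_out)/L = (868 − 275.77) / 251000 m = 2.359e-03 mm/s.
R = 2.359e-03 × 3600 = 8.49 mm/hr.

R ≈ 8.49 mm/hr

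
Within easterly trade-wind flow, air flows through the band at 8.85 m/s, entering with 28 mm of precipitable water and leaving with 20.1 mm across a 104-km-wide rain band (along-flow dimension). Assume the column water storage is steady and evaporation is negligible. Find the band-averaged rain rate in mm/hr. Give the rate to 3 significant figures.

R ≈ 2.42 mm/hr

Column moisture flux per unit crosswind length is F = V × PW.
Inflow: F_in = 8.85 × 28 = 247.8 mm·m/s
Outflow: F_out = 8.85 × 20.1 = 177.885 mm·m/s
Steady-state rate R = (F_in − F_out)/L = (247.8 − 177.885) / 104000 m = 6.723e-04 mm/s.
R = 6.723e-04 × 3600 = 2.42 mm/hr.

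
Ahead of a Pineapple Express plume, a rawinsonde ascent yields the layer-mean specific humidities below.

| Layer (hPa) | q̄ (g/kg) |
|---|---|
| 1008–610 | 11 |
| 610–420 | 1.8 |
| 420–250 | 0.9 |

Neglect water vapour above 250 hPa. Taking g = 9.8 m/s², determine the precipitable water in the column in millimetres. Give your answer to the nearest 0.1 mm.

PW ≈ 49.7 mm

Precipitable water is the column-integrated vapour mass per unit area: PW = (1/g) Σ q̄ Δp, with q in kg/kg and Δp in Pa (1 kg/m² of water = 1 mm).
Layer 1008–610 hPa: Δp = 398 hPa = 39800 Pa, q̄ = 0.011 kg/kg → 0.011 × 39800 / 9.8 = 44.67 mm
Layer 610–420 hPa: Δp = 190 hPa = 19000 Pa, q̄ = 0.0018 kg/kg → 0.0018 × 19000 / 9.8 = 3.49 mm
Layer 420–250 hPa: Δp = 170 hPa = 17000 Pa, q̄ = 0.0009 kg/kg → 0.0009 × 17000 / 9.8 = 1.56 mm
PW = 44.67 + 3.49 + 1.56 = 49.72 ≈ 49.7 mm.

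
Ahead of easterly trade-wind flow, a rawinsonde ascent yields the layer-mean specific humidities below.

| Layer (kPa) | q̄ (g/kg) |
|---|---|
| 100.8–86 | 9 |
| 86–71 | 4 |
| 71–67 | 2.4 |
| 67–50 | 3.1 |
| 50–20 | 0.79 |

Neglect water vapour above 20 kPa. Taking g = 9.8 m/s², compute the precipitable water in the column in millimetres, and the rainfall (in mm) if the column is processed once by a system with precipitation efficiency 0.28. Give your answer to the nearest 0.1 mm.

PW ≈ 28.5 mm; rainfall ≈ 8.0 mm

Precipitable water is the column-integrated vapour mass per unit area: PW = (1/g) Σ q̄ Δp, with q in kg/kg and Δp in Pa (1 kg/m² of water = 1 mm).
Layer 100.8–86 kPa: Δp = 148 hPa = 14800 Pa, q̄ = 0.009 kg/kg → 0.009 × 14800 / 9.8 = 13.59 mm
Layer 86–71 kPa: Δp = 150 hPa = 15000 Pa, q̄ = 0.004 kg/kg → 0.004 × 15000 / 9.8 = 6.12 mm
Layer 71–67 kPa: Δp = 40 hPa = 4000 Pa, q̄ = 0.0024 kg/kg → 0.0024 × 4000 / 9.8 = 0.98 mm
Layer 67–50 kPa: Δp = 170 hPa = 17000 Pa, q̄ = 0.0031 kg/kg → 0.0031 × 17000 / 9.8 = 5.38 mm
Layer 50–20 kPa: Δp = 300 hPa = 30000 Pa, q̄ = 0.00079 kg/kg → 0.00079 × 30000 / 9.8 = 2.42 mm
PW = 13.59 + 6.12 + 0.98 + 5.38 + 2.42 = 28.49 ≈ 28.5 mm.
Rainfall = ε × PW = 0.28 × 28.5 = 8.0 mm.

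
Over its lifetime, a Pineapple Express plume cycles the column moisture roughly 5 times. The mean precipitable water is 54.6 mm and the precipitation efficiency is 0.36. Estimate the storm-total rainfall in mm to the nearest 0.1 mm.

Each cycle deposits ε × PW = 0.36 × 54.6 = 19.656 mm.
Over 5 cycles: 5 × 19.656 = 98.3 mm.

rainfall ≈ 98.3 mm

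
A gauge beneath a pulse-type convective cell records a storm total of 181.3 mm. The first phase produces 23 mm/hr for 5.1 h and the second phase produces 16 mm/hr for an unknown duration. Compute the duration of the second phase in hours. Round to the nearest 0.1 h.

Known phases: 23 × 5.1 = 117.3 mm.
Remaining depth = 181.3 − 117.3 = 64 mm.
Duration = 64 / 16 = 4.0 h.

duration ≈ 4.0 h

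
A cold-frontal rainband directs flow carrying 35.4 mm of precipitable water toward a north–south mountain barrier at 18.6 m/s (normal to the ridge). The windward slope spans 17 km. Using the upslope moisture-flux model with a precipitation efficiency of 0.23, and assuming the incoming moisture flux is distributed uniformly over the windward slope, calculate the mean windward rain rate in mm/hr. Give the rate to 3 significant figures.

Incoming column moisture flux per unit ridge length: F = V × PW = 18.6 × 35.4 = 658.44 mm·m/s.
Spread over the 17 km slope with efficiency ε = 0.23: R = ε·F/W = 0.23 × 658.44 / 17000 m = 8.908e-03 mm/s.
R = 8.908e-03 × 3600 = 32.1 mm/hr.

R ≈ 32.1 mm/hr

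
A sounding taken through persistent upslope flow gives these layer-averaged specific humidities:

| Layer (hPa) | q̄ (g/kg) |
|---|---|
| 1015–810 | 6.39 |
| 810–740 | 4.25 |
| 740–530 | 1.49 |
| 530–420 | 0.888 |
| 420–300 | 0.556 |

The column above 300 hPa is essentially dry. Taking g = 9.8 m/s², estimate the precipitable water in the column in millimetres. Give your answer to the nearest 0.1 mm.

PW ≈ 21.3 mm

Precipitable water is the column-integrated vapour mass per unit area: PW = (1/g) Σ q̄ Δp, with q in kg/kg and Δp in Pa (1 kg/m² of water = 1 mm).
Layer 1015–810 hPa: Δp = 205 hPa = 20500 Pa, q̄ = 0.00639 kg/kg → 0.00639 × 20500 / 9.8 = 13.37 mm
Layer 810–740 hPa: Δp = 70 hPa = 7000 Pa, q̄ = 0.00425 kg/kg → 0.00425 × 7000 / 9.8 = 3.04 mm
Layer 740–530 hPa: Δp = 210 hPa = 21000 Pa, q̄ = 0.00149 kg/kg → 0.00149 × 21000 / 9.8 = 3.19 mm
Layer 530–420 hPa: Δp = 110 hPa = 11000 Pa, q̄ = 0.000888 kg/kg → 0.000888 × 11000 / 9.8 = 1.00 mm
Layer 420–300 hPa: Δp = 120 hPa = 12000 Pa, q̄ = 0.000556 kg/kg → 0.000556 × 12000 / 9.8 = 0.68 mm
PW = 13.37 + 3.04 + 3.19 + 1.00 + 0.68 = 21.28 ≈ 21.3 mm.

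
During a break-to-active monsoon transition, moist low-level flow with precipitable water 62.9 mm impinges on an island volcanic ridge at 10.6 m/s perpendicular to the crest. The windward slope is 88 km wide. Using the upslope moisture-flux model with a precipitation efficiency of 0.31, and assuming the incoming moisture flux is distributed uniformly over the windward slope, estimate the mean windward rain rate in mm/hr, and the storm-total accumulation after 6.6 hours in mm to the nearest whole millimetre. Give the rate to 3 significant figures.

R ≈ 8.46 mm/hr; total ≈ 56 mm

Incoming column moisture flux per unit ridge length: F = V × PW = 10.6 × 62.9 = 666.74 mm·m/s.
Spread over the 88 km slope with efficiency ε = 0.31: R = ε·F/W = 0.31 × 666.74 / 88000 m = 2.349e-03 mm/s.
R = 2.349e-03 × 3600 = 8.46 mm/hr.
Over 6.6 h: total = 8.46 × 6.6 = 55.836 ≈ 56 mm.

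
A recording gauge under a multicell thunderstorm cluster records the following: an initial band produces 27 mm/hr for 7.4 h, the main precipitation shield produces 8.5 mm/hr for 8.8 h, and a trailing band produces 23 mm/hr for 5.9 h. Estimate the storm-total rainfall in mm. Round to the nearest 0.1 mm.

Total = Σ Rᵢ Δtᵢ = 27 × 7.4 + 8.5 × 8.8 + 23 × 5.9
      = 199.8 + 74.8 + 135.7 = 410.3 mm.

total ≈ 410.3 mm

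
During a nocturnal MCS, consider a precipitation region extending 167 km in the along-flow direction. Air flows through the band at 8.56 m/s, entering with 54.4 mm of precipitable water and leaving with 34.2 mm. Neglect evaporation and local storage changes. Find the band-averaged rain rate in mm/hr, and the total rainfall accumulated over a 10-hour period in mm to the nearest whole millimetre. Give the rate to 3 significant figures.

R ≈ 3.73 mm/hr; total ≈ 37 mm

Column moisture flux per unit crosswind length is F = V × PW.
Inflow: F_in = 8.56 × 54.4 = 465.664 mm·m/s
Outflow: F_out = 8.56 × 34.2 = 292.752 mm·m/s
Steady-state rate R = (F_in − F_out)/L = (465.664 − 292.752) / 167000 m = 1.035e-03 mm/s.
R = 1.035e-03 × 3600 = 3.73 mm/hr.
Over 10 h: total = 3.73 × 10 = 37.3 ≈ 37 mm.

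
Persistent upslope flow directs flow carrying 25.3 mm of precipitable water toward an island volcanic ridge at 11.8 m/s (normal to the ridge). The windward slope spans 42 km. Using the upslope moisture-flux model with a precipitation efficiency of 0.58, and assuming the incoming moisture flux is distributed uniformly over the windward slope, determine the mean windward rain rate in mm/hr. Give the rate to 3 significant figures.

R ≈ 14.8 mm/hr

Incoming column moisture flux per unit ridge length: F = V × PW = 11.8 × 25.3 = 298.54 mm·m/s.
Spread over the 42 km slope with efficiency ε = 0.58: R = ε·F/W = 0.58 × 298.54 / 42000 m = 4.123e-03 mm/s.
R = 4.123e-03 × 3600 = 14.8 mm/hr.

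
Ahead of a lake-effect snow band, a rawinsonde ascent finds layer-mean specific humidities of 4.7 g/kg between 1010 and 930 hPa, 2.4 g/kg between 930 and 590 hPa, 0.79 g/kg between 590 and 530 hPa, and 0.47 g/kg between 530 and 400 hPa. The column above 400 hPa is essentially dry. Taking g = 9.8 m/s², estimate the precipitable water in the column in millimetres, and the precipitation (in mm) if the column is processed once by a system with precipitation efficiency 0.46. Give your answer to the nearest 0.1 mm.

PW ≈ 13.3 mm; precipitation ≈ 6.1 mm

Precipitable water is the column-integrated vapour mass per unit area: PW = (1/g) Σ q̄ Δp, with q in kg/kg and Δp in Pa (1 kg/m² of water = 1 mm).
Layer 1010–930 hPa: Δp = 80 hPa = 8000 Pa, q̄ = 0.0047 kg/kg → 0.0047 × 8000 / 9.8 = 3.84 mm
Layer 930–590 hPa: Δp = 340 hPa = 34000 Pa, q̄ = 0.0024 kg/kg → 0.0024 × 34000 / 9.8 = 8.33 mm
Layer 590–530 hPa: Δp = 60 hPa = 6000 Pa, q̄ = 0.00079 kg/kg → 0.00079 × 6000 / 9.8 = 0.48 mm
Layer 530–400 hPa: Δp = 130 hPa = 13000 Pa, q̄ = 0.00047 kg/kg → 0.00047 × 13000 / 9.8 = 0.62 mm
PW = 3.84 + 8.33 + 0.48 + 0.62 = 13.27 ≈ 13.3 mm.
Precipitation = ε × PW = 0.46 × 13.3 = 6.1 mm.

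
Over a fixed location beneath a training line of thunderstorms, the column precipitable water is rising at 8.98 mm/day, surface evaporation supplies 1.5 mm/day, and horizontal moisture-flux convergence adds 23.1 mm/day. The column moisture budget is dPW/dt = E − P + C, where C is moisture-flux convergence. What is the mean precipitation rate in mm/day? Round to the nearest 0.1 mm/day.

dPW/dt = +8.98 mm/day.
P = E + C − dPW/dt = 1.5 + (23.1) − (+8.98) = 15.6 mm/day.

P ≈ 15.6 mm/day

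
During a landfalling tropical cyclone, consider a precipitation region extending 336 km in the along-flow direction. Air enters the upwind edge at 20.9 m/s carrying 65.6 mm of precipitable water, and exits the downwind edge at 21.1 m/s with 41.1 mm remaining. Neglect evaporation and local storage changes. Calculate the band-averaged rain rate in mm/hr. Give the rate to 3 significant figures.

R ≈ 5.40 mm/hr

Column moisture flux per unit crosswind length is F = V × PW.
Inflow: F_in = 20.9 × 65.6 = 1371.04 mm·m/s
Outflow: F_out = 21.1 × 41.1 = 867.21 mm·m/s
Steady-state rate R = (F_in − F_out)/L = (1371.04 − 867.21) / 336000 m = 1.499e-03 mm/s.
R = 1.499e-03 × 3600 = 5.40 mm/hr.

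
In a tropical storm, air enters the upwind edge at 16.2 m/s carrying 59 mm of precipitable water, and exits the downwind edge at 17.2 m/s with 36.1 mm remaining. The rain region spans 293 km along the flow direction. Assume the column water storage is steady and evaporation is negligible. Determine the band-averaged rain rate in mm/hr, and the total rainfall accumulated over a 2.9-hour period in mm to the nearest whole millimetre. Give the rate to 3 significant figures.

Column moisture flux per unit crosswind length is F = V × PW.
Inflow: F_in = 16.2 × 59 = 955.8 mm·m/s
Outflow: F_out = 17.2 × 36.1 = 620.92 mm·m/s
Steady-state rate R = (F_in − F_out)/L = (955.8 − 620.92) / 293000 m = 1.143e-03 mm/s.
R = 1.143e-03 × 3600 = 4.11 mm/hr.
Over 2.9 h: total = 4.11 × 2.9 = 11.919 ≈ 12 mm.

R ≈ 4.11 mm/hr; total ≈ 12 mm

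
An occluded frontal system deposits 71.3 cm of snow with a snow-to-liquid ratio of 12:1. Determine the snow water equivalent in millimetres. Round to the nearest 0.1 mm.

SWE ≈ 59.4 mm

SWE = snow depth / ratio = 71.3 cm / 12 = 5.942 cm = 59.4 mm.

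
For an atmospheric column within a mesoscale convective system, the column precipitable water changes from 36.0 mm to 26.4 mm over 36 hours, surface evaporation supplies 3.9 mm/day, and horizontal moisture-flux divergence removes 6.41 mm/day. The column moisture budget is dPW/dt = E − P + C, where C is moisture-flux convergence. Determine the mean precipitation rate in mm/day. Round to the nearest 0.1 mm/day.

dPW/dt = (26.4 − 36.0) mm / (36/24 day) = -6.400 mm/day.
P = E + C − dPW/dt = 3.9 + (-6.41) − (-6.400) = 3.9 mm/day.

P ≈ 3.9 mm/day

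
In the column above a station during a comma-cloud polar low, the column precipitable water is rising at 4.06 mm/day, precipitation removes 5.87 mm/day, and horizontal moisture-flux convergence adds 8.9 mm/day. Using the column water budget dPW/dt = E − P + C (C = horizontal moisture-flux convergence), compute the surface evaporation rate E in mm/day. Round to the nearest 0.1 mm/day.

E ≈ 1.0 mm/day

dPW/dt = +4.06 mm/day.
E = dPW/dt + P − C = (+4.06) + 5.87 − (8.9) = 1.0 mm/day.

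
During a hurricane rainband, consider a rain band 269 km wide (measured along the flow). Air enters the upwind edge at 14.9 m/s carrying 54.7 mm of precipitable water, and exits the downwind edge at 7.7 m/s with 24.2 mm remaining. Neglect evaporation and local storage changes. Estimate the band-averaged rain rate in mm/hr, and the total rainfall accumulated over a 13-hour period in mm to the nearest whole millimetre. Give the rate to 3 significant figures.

R ≈ 8.41 mm/hr; total ≈ 109 mm

Column moisture flux per unit crosswind length is F = V × PW.
Inflow: F_in = 14.9 × 54.7 = 815.03 mm·m/s
Outflow: F_out = 7.7 × 24.2 = 186.34 mm·m/s
Steady-state rate R = (F_in − F_out)/L = (815.03 − 186.34) / 269000 m = 2.337e-03 mm/s.
R = 2.337e-03 × 3600 = 8.41 mm/hr.
Over 13 h: total = 8.41 × 13 = 109.33 ≈ 109 mm.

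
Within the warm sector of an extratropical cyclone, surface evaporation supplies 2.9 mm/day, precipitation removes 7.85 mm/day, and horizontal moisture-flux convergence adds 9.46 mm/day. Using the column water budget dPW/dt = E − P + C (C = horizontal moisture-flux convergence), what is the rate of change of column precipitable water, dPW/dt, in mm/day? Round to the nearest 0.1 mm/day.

dPW/dt ≈ 4.5 mm/day

dPW/dt = E − P + C = 2.9 − 7.85 + (9.46) = 4.5 mm/day.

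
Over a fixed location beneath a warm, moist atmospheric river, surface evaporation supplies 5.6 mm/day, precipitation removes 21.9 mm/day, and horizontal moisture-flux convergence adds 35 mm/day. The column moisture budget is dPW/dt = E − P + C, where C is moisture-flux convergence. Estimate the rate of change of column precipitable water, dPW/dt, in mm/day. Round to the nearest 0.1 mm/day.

dPW/dt = E − P + C = 5.6 − 21.9 + (35) = 18.7 mm/day.

dPW/dt ≈ 18.7 mm/day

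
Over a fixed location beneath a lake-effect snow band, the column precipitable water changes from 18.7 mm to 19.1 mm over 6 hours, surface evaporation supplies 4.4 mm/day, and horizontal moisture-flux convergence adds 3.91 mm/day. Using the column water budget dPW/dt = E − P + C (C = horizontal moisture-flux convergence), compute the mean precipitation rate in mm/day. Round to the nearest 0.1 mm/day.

dPW/dt = (19.1 − 18.7) mm / (6/24 day) = +1.600 mm/day.
P = E + C − dPW/dt = 4.4 + (3.91) − (+1.600) = 6.7 mm/day.

P ≈ 6.7 mm/day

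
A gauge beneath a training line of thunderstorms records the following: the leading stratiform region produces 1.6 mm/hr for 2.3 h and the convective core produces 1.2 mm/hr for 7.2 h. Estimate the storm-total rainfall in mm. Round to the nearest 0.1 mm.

total ≈ 12.3 mm

Total = Σ Rᵢ Δtᵢ = 1.6 × 2.3 + 1.2 × 7.2
      = 3.68 + 8.64 = 12.3 mm.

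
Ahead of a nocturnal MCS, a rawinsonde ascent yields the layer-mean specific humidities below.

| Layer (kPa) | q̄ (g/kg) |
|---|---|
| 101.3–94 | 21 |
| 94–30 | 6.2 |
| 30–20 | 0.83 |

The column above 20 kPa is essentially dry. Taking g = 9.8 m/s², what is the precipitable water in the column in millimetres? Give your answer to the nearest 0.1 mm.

Precipitable water is the column-integrated vapour mass per unit area: PW = (1/g) Σ q̄ Δp, with q in kg/kg and Δp in Pa (1 kg/m² of water = 1 mm).
Layer 101.3–94 kPa: Δp = 73 hPa = 7300 Pa, q̄ = 0.021 kg/kg → 0.021 × 7300 / 9.8 = 15.64 mm
Layer 94–30 kPa: Δp = 640 hPa = 64000 Pa, q̄ = 0.0062 kg/kg → 0.0062 × 64000 / 9.8 = 40.49 mm
Layer 30–20 kPa: Δp = 100 hPa = 10000 Pa, q̄ = 0.00083 kg/kg → 0.00083 × 10000 / 9.8 = 0.85 mm
PW = 15.64 + 40.49 + 0.85 = 56.98 ≈ 57.0 mm.

PW ≈ 57.0 mm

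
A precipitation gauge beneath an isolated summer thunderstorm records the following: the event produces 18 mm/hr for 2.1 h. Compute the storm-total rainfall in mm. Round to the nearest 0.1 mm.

total ≈ 37.8 mm

Total = Σ Rᵢ Δtᵢ = 18 × 2.1
      = 37.8 = 37.8 mm.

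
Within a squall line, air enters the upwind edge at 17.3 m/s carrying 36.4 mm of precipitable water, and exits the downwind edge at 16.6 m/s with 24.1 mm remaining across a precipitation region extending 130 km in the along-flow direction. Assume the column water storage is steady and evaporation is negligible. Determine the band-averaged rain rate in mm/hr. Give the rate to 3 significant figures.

Column moisture flux per unit crosswind length is F = V × PW.
Inflow: F_in = 17.3 × 36.4 = 629.72 mm·m/s
Outflow: F_out = 16.6 × 24.1 = 400.06 mm·m/s
Steady-state rate R = (F_in − F_out)/L = (629.72 − 400.06) / 130000 m = 1.767e-03 mm/s.
R = 1.767e-03 × 3600 = 6.36 mm/hr.

R ≈ 6.36 mm/hr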